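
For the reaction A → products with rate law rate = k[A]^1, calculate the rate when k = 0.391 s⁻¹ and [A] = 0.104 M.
0.04066 M/s

rate = k·[A]^1 = 0.391·(0.104)^1 = 0.391·0.104 = 0.04066 M/s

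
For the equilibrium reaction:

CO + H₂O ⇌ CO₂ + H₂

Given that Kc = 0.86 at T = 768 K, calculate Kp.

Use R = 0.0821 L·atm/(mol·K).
K_p = 0.8600

Δn = (moles gaseous products) − (moles gaseous reactants) = 0
T = 768 K; RT = 0.0821 × 768 = 63.0528
Kp = Kc·(RT)^Δn = 0.86 × (63.0528)^0 = 0.86 × 1 = 0.8600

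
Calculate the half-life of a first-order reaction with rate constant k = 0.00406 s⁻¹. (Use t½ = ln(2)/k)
170.73 s

t½ = ln(2)/k = 0.6931/0.00406 = 170.73 s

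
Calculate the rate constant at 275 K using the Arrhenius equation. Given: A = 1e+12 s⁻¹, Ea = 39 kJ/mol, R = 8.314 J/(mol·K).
3.91e+04 s⁻¹

k = A·exp(-Ea/(R·T)) = 1e+12·exp(-39000/(8.314·275)) = 1e+12·exp(-17.0578) = 1e+12·3.9076e-08 = 3.91e+04 s⁻¹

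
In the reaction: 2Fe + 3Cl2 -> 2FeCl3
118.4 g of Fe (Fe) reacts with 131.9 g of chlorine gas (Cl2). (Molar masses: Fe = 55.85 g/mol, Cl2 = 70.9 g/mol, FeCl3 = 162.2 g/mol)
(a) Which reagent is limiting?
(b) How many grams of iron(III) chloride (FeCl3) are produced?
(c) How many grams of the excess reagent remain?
(a) Cl2, (b) 201.2 g, (c) 49.13 g

Moles of Fe = 118.4 g ÷ 55.85 g/mol = 2.11996 mol
Moles of Cl2 = 131.9 g ÷ 70.9 g/mol = 1.86037 mol
Moles ÷ coefficient: Fe: 2.11996/2 = 1.06, Cl2: 1.86037/3 = 0.6201
(a) Cl2 has the smaller value, so Cl2 is the limiting reagent.
(b) Moles of FeCl3 = 1.86037 mol Cl2 × (2/3) = 1.24024 mol; mass = 1.24024 mol × 162.2 g/mol = 201.2 g
(c) Fe consumed = 1.86037 × (2/3) = 1.24024 mol; remaining = 2.11996 − 1.24024 = 0.87972 mol; mass = 0.87972 mol × 55.85 g/mol = 49.13 g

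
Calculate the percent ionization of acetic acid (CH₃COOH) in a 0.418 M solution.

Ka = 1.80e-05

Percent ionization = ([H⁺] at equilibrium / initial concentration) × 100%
Percent ionization = 0.654%

Let x = [H⁺]. Ka = x²/(C - x) ⇒ x² + (1.80e-05)x - (1.80e-05)(0.418) = 0. x = 2.7340e-03. Percent = (2.7340e-03/0.418) × 100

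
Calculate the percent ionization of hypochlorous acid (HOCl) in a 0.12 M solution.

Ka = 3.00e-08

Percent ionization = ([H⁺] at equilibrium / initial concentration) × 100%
Percent ionization = 0.05%

Let x = [H⁺]. Ka = x²/(C - x) ⇒ x² + (3.00e-08)x - (3.00e-08)(0.12) = 0. x = 5.9985e-05. Percent = (5.9985e-05/0.12) × 100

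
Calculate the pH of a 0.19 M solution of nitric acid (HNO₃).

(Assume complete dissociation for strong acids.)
pH = 0.72

[H⁺] = 0.19 M for strong acid. pH = -log[H⁺] = -log(0.19)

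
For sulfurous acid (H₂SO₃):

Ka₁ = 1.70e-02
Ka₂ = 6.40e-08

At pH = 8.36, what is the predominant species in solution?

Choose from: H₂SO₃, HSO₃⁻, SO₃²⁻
SO₃²⁻

pKa1 = 1.77, pKa2 = 7.19. Each pKa is the crossover between adjacent species; pH = 8.36 lies in the region where SO₃²⁻ predominates.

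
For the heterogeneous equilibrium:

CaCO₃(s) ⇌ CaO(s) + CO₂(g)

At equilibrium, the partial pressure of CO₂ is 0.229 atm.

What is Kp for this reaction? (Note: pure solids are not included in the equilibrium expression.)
K_p = 0.229

Solids (CaCO₃, CaO) have activity 1 and are excluded.
Kp = P(CO₂) = 0.229.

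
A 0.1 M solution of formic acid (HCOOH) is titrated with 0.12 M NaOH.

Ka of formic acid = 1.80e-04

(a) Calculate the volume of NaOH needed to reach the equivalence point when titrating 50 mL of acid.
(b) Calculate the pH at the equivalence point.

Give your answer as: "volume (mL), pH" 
V = 41.7 mL, pH = 8.24

(a) At equivalence: moles acid = moles base.
moles acid = 0.1 × 0.05 = 0.005 mol; V_NaOH = 0.005/0.12 = 0.04167 L = 41.7 mL.
(b) At equivalence, all acid → conjugate base A⁻ at [A⁻] = 0.005/0.09167 = 0.05455 M.
Kb = Kw/Ka = 1.0e-14/1.80e-04 = 5.556e-11; [OH⁻] = √(Kb·[A⁻]) = 1.741e-06; pOH = 5.76; pH = 14 − pOH = 8.24.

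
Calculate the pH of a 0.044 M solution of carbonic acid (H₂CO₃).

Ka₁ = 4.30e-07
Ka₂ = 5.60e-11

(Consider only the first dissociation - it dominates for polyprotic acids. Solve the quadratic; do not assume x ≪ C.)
pH = 3.86

x² + Ka₁·x − Ka₁·C = 0 with Ka₁ = 4.30e-07, C = 0.044.
x = (−Ka₁ + √(Ka₁² + 4·Ka₁·C))/2 = 1.3734e-04 M, so pH = 3.86.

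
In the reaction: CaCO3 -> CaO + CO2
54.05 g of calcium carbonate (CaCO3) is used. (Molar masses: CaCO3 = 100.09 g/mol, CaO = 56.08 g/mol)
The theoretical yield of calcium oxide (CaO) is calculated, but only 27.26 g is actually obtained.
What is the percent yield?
Moles of CaCO3 = 54.05 g ÷ 100.09 g/mol = 0.540014 mol
Mole ratio: 1 mol CaO / 1 mol CaCO3
Moles of CaO = 0.540014 × (1/1) = 0.540014 mol
Theoretical yield = 0.540014 mol × 56.08 g/mol = 30.284 g
Actual yield = 27.26 g
Percent yield = (27.26 / 30.284) × 100% = 90.0%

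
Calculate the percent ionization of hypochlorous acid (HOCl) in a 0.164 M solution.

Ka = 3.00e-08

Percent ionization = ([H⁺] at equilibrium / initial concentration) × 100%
Percent ionization = 0.0428%

Let x = [H⁺]. Ka = x²/(C - x) ⇒ x² + (3.00e-08)x - (3.00e-08)(0.164) = 0. x = 7.0128e-05. Percent = (7.0128e-05/0.164) × 100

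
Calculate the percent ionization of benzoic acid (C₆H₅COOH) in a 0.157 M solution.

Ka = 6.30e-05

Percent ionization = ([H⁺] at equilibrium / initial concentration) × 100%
Percent ionization = 1.98%

Let x = [H⁺]. Ka = x²/(C - x) ⇒ x² + (6.30e-05)x - (6.30e-05)(0.157) = 0. x = 3.1137e-03. Percent = (3.1137e-03/0.157) × 100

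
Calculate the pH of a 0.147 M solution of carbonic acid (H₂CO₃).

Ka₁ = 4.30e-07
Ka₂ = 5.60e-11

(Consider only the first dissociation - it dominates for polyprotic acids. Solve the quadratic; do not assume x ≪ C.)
pH = 3.60

x² + Ka₁·x − Ka₁·C = 0 with Ka₁ = 4.30e-07, C = 0.147.
x = (−Ka₁ + √(Ka₁² + 4·Ka₁·C))/2 = 2.5120e-04 M, so pH = 3.60.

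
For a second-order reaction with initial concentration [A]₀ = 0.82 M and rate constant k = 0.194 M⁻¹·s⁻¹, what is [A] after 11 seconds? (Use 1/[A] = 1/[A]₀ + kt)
0.2982 M

1/[A] = 1/[A]₀ + k·t = 1/0.82 + (0.194)·(11) = 1.2195 + 2.1340 = 3.3535
[A] = 1/3.3535 = 0.2982 M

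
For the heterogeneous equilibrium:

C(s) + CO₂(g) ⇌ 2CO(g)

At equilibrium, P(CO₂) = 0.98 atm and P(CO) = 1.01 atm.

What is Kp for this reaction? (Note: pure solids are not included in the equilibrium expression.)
K_p = 1.041

Solid C is excluded.
Kp = P(CO)²/P(CO₂) = (1.01)²/0.98 = 1.02/0.98 = 1.041.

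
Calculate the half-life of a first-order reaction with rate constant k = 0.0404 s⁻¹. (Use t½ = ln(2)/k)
17.16 s

t½ = ln(2)/k = 0.6931/0.0404 = 17.16 s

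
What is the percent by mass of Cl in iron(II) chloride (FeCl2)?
Mass of Cl in formula = 35.45 × 2 = 70.9 g/mol
Molar mass = 126.75 g/mol
% Cl = (70.9/126.75) × 100% = 55.94%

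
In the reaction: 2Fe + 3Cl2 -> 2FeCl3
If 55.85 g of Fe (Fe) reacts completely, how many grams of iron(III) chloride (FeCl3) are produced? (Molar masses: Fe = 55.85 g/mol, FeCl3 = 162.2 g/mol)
Moles of Fe = 55.85 g ÷ 55.85 g/mol = 1 mol
Mole ratio: 2 mol FeCl3 / 2 mol Fe
Moles of FeCl3 = 1 × (2/2) = 1 mol
Mass of FeCl3 = 1 mol × 162.2 g/mol = 162.2 g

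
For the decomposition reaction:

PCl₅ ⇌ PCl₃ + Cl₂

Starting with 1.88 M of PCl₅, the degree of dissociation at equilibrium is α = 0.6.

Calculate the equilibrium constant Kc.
K_c = 1.6920

x = α·[A]₀ = 0.6 × 1.88 = 1.128 M dissociated.
At eq: [PCl₅] = 1.88 − 1.128 = 0.752 M; [PCl₃] = [Cl₂] = x = 1.128 M.
Kc = [PCl₃][Cl₂]/[PCl₅] = (1.128)²/0.752 = 1.692.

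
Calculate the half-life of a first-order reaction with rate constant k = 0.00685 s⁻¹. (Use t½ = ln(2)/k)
101.19 s

t½ = ln(2)/k = 0.6931/0.00685 = 101.19 s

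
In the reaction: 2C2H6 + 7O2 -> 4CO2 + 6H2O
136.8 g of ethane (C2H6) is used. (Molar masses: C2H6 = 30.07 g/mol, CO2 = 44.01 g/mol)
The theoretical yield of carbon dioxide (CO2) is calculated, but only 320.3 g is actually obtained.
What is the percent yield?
Moles of C2H6 = 136.8 g ÷ 30.07 g/mol = 4.54938 mol
Mole ratio: 4 mol CO2 / 2 mol C2H6
Moles of CO2 = 4.54938 × (4/2) = 9.09877 mol
Theoretical yield = 9.09877 mol × 44.01 g/mol = 400.44 g
Actual yield = 320.3 g
Percent yield = (320.3 / 400.44) × 100% = 80.0%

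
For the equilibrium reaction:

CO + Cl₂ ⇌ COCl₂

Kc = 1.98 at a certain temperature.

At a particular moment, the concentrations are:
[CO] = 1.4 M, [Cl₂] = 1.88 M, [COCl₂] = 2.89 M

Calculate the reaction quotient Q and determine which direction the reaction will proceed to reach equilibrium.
Q = 1.098, Q < K, reaction proceeds forward (toward products)

Q = ([COCl₂]) / ([CO] × [Cl₂])
  = ((2.89)) / ((1.4)·(1.88)) = 2.89/2.632 = 1.098
Since Q = 1.098 < Kc = 1.98, the reaction proceeds forward (toward products) to reach equilibrium.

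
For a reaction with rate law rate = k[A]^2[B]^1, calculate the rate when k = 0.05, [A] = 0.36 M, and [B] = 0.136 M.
0.0008813 M/s

rate = k·[A]^2·[B]^1 = 0.05·(0.36)^2·(0.136)^1 = 0.05·0.1296·0.136 = 0.0008813 M/s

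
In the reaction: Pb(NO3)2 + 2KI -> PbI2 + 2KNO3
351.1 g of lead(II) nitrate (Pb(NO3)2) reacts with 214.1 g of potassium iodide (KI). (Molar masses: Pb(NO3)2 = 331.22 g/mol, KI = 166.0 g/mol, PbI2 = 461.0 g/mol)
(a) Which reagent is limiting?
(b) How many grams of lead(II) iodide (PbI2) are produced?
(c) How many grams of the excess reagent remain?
(a) KI, (b) 297.3 g, (c) 137.5 g

Moles of Pb(NO3)2 = 351.1 g ÷ 331.22 g/mol = 1.06002 mol
Moles of KI = 214.1 g ÷ 166.0 g/mol = 1.28976 mol
Moles ÷ coefficient: Pb(NO3)2: 1.06002/1 = 1.06, KI: 1.28976/2 = 0.6449
(a) KI has the smaller value, so KI is the limiting reagent.
(b) Moles of PbI2 = 1.28976 mol KI × (1/2) = 0.64488 mol; mass = 0.64488 mol × 461.0 g/mol = 297.3 g
(c) Pb(NO3)2 consumed = 1.28976 × (1/2) = 0.64488 mol; remaining = 1.06002 − 0.64488 = 0.415141 mol; mass = 0.415141 mol × 331.22 g/mol = 137.5 g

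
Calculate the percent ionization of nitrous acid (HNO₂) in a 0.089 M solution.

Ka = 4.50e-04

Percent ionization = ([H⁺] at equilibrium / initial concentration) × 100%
Percent ionization = 6.86%

Let x = [H⁺]. Ka = x²/(C - x) ⇒ x² + (4.50e-04)x - (4.50e-04)(0.089) = 0. x = 6.1075e-03. Percent = (6.1075e-03/0.089) × 100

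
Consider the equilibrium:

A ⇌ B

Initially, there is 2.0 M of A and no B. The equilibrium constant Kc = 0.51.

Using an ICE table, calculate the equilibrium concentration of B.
[B] = 0.675 M

ICE: [A] = 2.0 − x, [B] = x.
Kc = x/(2.0 − x) = 0.51 ⇒ x = 0.51·2.0/(1 + 0.51) = 1.02/1.51 = 0.6755.
[B] = x = 0.675 M.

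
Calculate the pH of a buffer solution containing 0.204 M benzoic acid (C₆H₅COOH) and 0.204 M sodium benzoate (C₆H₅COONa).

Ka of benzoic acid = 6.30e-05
pH = 4.20

pKa = -log(6.30e-05) = 4.20. pH = pKa + log([A⁻]/[HA]) = 4.20 + log(0.204/0.204)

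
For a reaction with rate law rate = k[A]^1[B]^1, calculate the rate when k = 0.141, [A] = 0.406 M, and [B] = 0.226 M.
0.01294 M/s

rate = k·[A]^1·[B]^1 = 0.141·(0.406)^1·(0.226)^1 = 0.141·0.406·0.226 = 0.01294 M/s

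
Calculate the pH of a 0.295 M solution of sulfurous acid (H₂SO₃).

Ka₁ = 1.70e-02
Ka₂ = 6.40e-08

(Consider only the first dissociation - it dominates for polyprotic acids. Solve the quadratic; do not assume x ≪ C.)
pH = 1.20

x² + Ka₁·x − Ka₁·C = 0 with Ka₁ = 1.70e-02, C = 0.295.
x = (−Ka₁ + √(Ka₁² + 4·Ka₁·C))/2 = 6.2825e-02 M, so pH = 1.20.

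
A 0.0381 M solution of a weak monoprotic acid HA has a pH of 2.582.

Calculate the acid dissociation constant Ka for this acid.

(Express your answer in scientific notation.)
K_a = 1.93e-04

[H⁺] = 10^(−pH) = 10^(−2.582) = 2.618e-03 M. For HA ⇌ H⁺ + A⁻, Ka = x²/(C − x) = (2.618e-03)²/(0.0381 − 2.618e-03) = 1.93e-04.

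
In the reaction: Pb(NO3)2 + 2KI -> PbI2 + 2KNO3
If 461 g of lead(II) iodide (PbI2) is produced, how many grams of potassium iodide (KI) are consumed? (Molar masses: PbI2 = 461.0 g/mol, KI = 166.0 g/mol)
Moles of PbI2 = 461 g ÷ 461.0 g/mol = 1 mol
Mole ratio: 2 mol KI / 1 mol PbI2
Moles of KI = 1 × (2/1) = 2 mol
Mass of KI = 2 mol × 166.0 g/mol = 332 g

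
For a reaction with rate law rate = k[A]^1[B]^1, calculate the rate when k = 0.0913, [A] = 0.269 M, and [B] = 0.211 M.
0.005182 M/s

rate = k·[A]^1·[B]^1 = 0.0913·(0.269)^1·(0.211)^1 = 0.0913·0.269·0.211 = 0.005182 M/s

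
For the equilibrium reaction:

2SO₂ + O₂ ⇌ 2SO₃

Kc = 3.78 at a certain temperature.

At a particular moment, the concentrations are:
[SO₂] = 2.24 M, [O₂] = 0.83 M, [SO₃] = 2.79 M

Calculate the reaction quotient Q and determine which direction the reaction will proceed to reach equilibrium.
Q = 1.869, Q < K, reaction proceeds forward (toward products)

Q = ([SO₃]^2) / ([SO₂]^2 × [O₂])
  = ((2.79)^2) / ((2.24)^2·(0.83)) = 7.7841/4.1646 = 1.869
Since Q = 1.869 < Kc = 3.78, the reaction proceeds forward (toward products) to reach equilibrium.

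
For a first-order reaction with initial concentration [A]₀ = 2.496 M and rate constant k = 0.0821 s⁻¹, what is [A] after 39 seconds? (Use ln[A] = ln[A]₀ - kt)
0.1015 M

ln[A] = ln[A]₀ - k·t = ln(2.496) - (0.0821)·(39) = 0.9147 - 3.2019 = -2.2872
[A] = e^(-2.2872) = 0.1015 M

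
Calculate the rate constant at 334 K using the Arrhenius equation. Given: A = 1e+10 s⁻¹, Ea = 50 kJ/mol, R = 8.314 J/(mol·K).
1.51e+02 s⁻¹

k = A·exp(-Ea/(R·T)) = 1e+10·exp(-50000/(8.314·334)) = 1e+10·exp(-18.0058) = 1e+10·1.5141e-08 = 1.51e+02 s⁻¹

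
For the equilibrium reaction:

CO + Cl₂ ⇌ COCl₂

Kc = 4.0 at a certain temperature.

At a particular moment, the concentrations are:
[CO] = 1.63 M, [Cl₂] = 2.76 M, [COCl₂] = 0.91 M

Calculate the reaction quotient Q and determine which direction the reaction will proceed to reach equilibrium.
Q = 0.202, Q < K, reaction proceeds forward (toward products)

Q = ([COCl₂]) / ([CO] × [Cl₂])
  = ((0.91)) / ((1.63)·(2.76)) = 0.91/4.4988 = 0.2023
Since Q = 0.2023 < Kc = 4.0, the reaction proceeds forward (toward products) to reach equilibrium.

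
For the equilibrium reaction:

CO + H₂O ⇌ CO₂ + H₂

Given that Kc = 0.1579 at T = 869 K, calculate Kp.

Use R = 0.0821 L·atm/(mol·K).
K_p = 0.1579

Δn = (moles gaseous products) − (moles gaseous reactants) = 0
T = 869 K; RT = 0.0821 × 869 = 71.3449
Kp = Kc·(RT)^Δn = 0.1579 × (71.3449)^0 = 0.1579 × 1 = 0.1579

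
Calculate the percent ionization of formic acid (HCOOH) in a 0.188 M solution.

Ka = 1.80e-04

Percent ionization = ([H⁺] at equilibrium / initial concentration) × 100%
Percent ionization = 3.05%

Let x = [H⁺]. Ka = x²/(C - x) ⇒ x² + (1.80e-04)x - (1.80e-04)(0.188) = 0. x = 5.7279e-03. Percent = (5.7279e-03/0.188) × 100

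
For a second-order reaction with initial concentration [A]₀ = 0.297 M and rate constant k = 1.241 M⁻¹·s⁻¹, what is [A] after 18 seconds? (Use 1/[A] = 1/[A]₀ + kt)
0.0389 M

1/[A] = 1/[A]₀ + k·t = 1/0.297 + (1.241)·(18) = 3.3670 + 22.3380 = 25.7050
[A] = 1/25.7050 = 0.0389 M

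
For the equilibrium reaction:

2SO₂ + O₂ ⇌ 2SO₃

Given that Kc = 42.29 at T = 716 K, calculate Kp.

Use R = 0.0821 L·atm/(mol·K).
K_p = 0.7194

Δn = (moles gaseous products) − (moles gaseous reactants) = -1
T = 716 K; RT = 0.0821 × 716 = 58.7836
Kp = Kc·(RT)^Δn = 42.29 × (58.7836)^-1 = 42.29 × 0.0170115 = 0.7194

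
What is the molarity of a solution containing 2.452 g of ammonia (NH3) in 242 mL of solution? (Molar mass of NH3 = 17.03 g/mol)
Moles of NH3 = 2.452 g ÷ 17.03 g/mol = 0.143981 mol
Volume = 242 mL = 0.242 L
Molarity = 0.143981 mol ÷ 0.242 L = 0.595 M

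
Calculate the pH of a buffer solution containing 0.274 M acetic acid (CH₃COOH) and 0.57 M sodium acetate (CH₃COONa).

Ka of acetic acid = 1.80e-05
pH = 5.06

pKa = -log(1.80e-05) = 4.74. pH = pKa + log([A⁻]/[HA]) = 4.74 + log(0.57/0.274)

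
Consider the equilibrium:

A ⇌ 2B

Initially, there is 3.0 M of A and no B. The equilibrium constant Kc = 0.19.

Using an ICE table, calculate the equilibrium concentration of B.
[B] = 0.709 M

ICE: [A] = 3.0 − x, [B] = 2x.
Kc = (2x)²/(3.0 − x) = 0.19 ⇒ 4x² + 0.19x − 0.57 = 0.
x = (−0.19 + √(0.19² + 4·4·0.57))/(2·4) = (−0.19 + √9.1561)/8 = 0.35449.
[B] = 2x = 0.709 M.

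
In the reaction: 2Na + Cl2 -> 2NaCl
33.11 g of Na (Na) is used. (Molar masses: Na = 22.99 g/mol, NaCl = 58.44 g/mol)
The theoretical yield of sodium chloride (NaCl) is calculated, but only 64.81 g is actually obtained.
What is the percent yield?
Moles of Na = 33.11 g ÷ 22.99 g/mol = 1.44019 mol
Mole ratio: 2 mol NaCl / 2 mol Na
Moles of NaCl = 1.44019 × (2/2) = 1.44019 mol
Theoretical yield = 1.44019 mol × 58.44 g/mol = 84.165 g
Actual yield = 64.81 g
Percent yield = (64.81 / 84.165) × 100% = 77.0%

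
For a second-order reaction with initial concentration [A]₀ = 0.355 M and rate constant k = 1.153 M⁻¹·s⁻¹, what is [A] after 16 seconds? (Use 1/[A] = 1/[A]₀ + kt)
0.0470 M

1/[A] = 1/[A]₀ + k·t = 1/0.355 + (1.153)·(16) = 2.8169 + 18.4480 = 21.2649
[A] = 1/21.2649 = 0.0470 M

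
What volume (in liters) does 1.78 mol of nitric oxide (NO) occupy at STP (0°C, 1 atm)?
At STP, 1 mol of gas occupies 22.4 L
Volume = 1.78 mol × 22.4 L/mol = 39.87 L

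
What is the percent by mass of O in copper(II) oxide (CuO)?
Mass of O in formula = 16.0 × 1 = 16 g/mol
Molar mass = 79.55 g/mol
% O = (16/79.55) × 100% = 20.11%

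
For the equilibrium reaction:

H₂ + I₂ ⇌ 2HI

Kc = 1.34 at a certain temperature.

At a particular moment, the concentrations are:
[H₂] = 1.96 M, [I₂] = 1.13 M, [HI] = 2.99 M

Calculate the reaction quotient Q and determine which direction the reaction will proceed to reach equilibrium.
Q = 4.037, Q > K, reaction proceeds reverse (toward reactants)

Q = ([HI]^2) / ([H₂] × [I₂])
  = ((2.99)^2) / ((1.96)·(1.13)) = 8.9401/2.2148 = 4.037
Since Q = 4.037 > Kc = 1.34, the reaction proceeds reverse (toward reactants) to reach equilibrium.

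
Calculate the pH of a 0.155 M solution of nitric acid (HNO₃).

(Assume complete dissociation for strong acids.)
pH = 0.81

[H⁺] = 0.155 M for strong acid. pH = -log[H⁺] = -log(0.155)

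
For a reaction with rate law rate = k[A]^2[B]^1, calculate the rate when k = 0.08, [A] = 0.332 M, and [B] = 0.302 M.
0.002663 M/s

rate = k·[A]^2·[B]^1 = 0.08·(0.332)^2·(0.302)^1 = 0.08·0.110224·0.302 = 0.002663 M/s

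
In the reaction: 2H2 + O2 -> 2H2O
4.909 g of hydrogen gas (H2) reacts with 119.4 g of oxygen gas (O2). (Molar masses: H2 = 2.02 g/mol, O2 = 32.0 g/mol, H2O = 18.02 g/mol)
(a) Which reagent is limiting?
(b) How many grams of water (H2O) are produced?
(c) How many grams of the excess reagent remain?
(a) H2, (b) 43.79 g, (c) 80.52 g

Moles of H2 = 4.909 g ÷ 2.02 g/mol = 2.4302 mol
Moles of O2 = 119.4 g ÷ 32.0 g/mol = 3.73125 mol
Moles ÷ coefficient: H2: 2.4302/2 = 1.215, O2: 3.73125/1 = 3.731
(a) H2 has the smaller value, so H2 is the limiting reagent.
(b) Moles of H2O = 2.4302 mol H2 × (2/2) = 2.4302 mol; mass = 2.4302 mol × 18.02 g/mol = 43.79 g
(c) O2 consumed = 2.4302 × (1/2) = 1.2151 mol; remaining = 3.73125 − 1.2151 = 2.51615 mol; mass = 2.51615 mol × 32.0 g/mol = 80.52 g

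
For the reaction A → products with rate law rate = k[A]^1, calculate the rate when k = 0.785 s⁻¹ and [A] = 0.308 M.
0.2418 M/s

rate = k·[A]^1 = 0.785·(0.308)^1 = 0.785·0.308 = 0.2418 M/s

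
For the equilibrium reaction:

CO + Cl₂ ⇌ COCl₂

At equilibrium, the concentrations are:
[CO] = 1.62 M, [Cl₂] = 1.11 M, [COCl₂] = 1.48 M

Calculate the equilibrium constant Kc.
K_c = 0.8230

Kc = ([COCl₂]) / ([CO] × [Cl₂])
   = ((1.48)) / ((1.62)·(1.11))
   = 1.48 / 1.7982 = 0.8230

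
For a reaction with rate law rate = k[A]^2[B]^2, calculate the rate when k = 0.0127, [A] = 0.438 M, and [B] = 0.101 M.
2.485e-05 M/s

rate = k·[A]^2·[B]^2 = 0.0127·(0.438)^2·(0.101)^2 = 0.0127·0.191844·0.010201 = 2.485e-05 M/s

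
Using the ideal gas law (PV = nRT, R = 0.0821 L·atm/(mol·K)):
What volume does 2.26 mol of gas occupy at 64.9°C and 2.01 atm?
T = 64.9°C + 273.15 = 338.05 K
V = nRT/P = (2.26 × 0.0821 × 338.05) / 2.01
V = 31.21 L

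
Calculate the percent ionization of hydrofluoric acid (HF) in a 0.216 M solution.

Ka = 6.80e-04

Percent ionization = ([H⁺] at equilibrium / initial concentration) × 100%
Percent ionization = 5.46%

Let x = [H⁺]. Ka = x²/(C - x) ⇒ x² + (6.80e-04)x - (6.80e-04)(0.216) = 0. x = 1.1784e-02. Percent = (1.1784e-02/0.216) × 100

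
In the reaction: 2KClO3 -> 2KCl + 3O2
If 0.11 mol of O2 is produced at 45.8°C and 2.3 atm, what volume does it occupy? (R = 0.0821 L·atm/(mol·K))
T = 45.8°C + 273.15 = 318.95 K
V = nRT/P = (0.11 × 0.0821 × 318.95) / 2.3
V = 1.25 L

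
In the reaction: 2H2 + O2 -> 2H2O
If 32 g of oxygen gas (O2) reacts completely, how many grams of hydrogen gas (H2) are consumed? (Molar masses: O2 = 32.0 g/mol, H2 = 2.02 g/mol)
Moles of O2 = 32 g ÷ 32.0 g/mol = 1 mol
Mole ratio: 2 mol H2 / 1 mol O2
Moles of H2 = 1 × (2/1) = 2 mol
Mass of H2 = 2 mol × 2.02 g/mol = 4.04 g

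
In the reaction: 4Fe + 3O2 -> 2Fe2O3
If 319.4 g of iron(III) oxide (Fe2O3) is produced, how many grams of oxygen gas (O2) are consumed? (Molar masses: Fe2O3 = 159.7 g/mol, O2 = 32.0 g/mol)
Moles of Fe2O3 = 319.4 g ÷ 159.7 g/mol = 2 mol
Mole ratio: 3 mol O2 / 2 mol Fe2O3
Moles of O2 = 2 × (3/2) = 3 mol
Mass of O2 = 3 mol × 32.0 g/mol = 96 g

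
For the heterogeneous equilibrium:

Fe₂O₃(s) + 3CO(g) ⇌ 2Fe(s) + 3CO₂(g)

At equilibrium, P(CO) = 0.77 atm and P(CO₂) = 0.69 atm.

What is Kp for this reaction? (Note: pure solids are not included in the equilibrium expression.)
K_p = 0.720

Solids (Fe₂O₃, Fe) are excluded.
Kp = P(CO₂)³/P(CO)³ = (0.69)³/(0.77)³ = 0.3285/0.4565 = 0.720.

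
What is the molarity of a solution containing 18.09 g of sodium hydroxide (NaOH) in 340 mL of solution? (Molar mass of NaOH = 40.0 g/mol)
Moles of NaOH = 18.09 g ÷ 40.0 g/mol = 0.45225 mol
Volume = 340 mL = 0.34 L
Molarity = 0.45225 mol ÷ 0.34 L = 1.33 M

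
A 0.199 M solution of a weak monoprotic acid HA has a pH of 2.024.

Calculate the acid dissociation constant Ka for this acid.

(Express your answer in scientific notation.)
K_a = 4.72e-04

[H⁺] = 10^(−pH) = 10^(−2.024) = 9.462e-03 M. For HA ⇌ H⁺ + A⁻, Ka = x²/(C − x) = (9.462e-03)²/(0.199 − 9.462e-03) = 4.72e-04.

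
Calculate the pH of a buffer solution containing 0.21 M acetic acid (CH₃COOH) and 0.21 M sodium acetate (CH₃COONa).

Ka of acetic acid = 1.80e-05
pH = 4.74

pKa = -log(1.80e-05) = 4.74. pH = pKa + log([A⁻]/[HA]) = 4.74 + log(0.21/0.21)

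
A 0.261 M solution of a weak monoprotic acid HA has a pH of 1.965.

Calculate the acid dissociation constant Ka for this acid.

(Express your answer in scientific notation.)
K_a = 4.70e-04

[H⁺] = 10^(−pH) = 10^(−1.965) = 1.084e-02 M. For HA ⇌ H⁺ + A⁻, Ka = x²/(C − x) = (1.084e-02)²/(0.261 − 1.084e-02) = 4.70e-04.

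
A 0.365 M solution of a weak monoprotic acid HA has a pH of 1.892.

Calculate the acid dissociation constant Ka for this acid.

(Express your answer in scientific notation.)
K_a = 4.67e-04

[H⁺] = 10^(−pH) = 10^(−1.892) = 1.282e-02 M. For HA ⇌ H⁺ + A⁻, Ka = x²/(C − x) = (1.282e-02)²/(0.365 − 1.282e-02) = 4.67e-04.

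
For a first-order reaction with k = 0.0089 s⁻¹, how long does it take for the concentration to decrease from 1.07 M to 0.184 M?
197.81 s

From ln[A] = ln[A]₀ - k·t: t = ln([A]₀/[A])/k = ln(1.07/0.184)/0.0089 = ln(5.8152)/0.0089 = 1.7605/0.0089 = 197.81 s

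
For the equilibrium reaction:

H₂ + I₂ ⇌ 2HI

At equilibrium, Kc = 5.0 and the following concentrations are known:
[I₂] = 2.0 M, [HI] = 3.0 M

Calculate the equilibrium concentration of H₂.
[H₂] = 0.9000 M

Kc = ([HI]^2) / ([H₂] × [I₂]) = 5.0
[H₂]^1 = (product terms)/(Kc · other reactant terms) = 9 / (5.0 · 2) = 0.9
[H₂] = 0.9000 M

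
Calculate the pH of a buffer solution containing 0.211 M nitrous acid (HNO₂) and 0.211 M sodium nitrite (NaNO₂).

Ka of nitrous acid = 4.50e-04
pH = 3.35

pKa = -log(4.50e-04) = 3.35. pH = pKa + log([A⁻]/[HA]) = 3.35 + log(0.211/0.211)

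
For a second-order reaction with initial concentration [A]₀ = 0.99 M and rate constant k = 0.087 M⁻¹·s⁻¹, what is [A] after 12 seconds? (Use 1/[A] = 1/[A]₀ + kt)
0.4868 M

1/[A] = 1/[A]₀ + k·t = 1/0.99 + (0.087)·(12) = 1.0101 + 1.0440 = 2.0541
[A] = 1/2.0541 = 0.4868 M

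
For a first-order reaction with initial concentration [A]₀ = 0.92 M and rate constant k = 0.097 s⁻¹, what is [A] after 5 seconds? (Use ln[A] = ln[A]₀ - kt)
0.5664 M

ln[A] = ln[A]₀ - k·t = ln(0.92) - (0.097)·(5) = -0.0834 - 0.4850 = -0.5684
[A] = e^(-0.5684) = 0.5664 M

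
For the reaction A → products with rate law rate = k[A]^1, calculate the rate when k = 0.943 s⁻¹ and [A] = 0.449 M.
0.4234 M/s

rate = k·[A]^1 = 0.943·(0.449)^1 = 0.943·0.449 = 0.4234 M/s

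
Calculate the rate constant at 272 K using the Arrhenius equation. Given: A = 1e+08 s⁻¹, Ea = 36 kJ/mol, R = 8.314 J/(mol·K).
1.22e+01 s⁻¹

k = A·exp(-Ea/(R·T)) = 1e+08·exp(-36000/(8.314·272)) = 1e+08·exp(-15.9193) = 1e+08·1.2200e-07 = 1.22e+01 s⁻¹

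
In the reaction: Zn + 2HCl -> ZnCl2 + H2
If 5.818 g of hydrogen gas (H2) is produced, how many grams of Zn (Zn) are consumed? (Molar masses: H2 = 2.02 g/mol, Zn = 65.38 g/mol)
Moles of H2 = 5.818 g ÷ 2.02 g/mol = 2.8802 mol
Mole ratio: 1 mol Zn / 1 mol H2
Moles of Zn = 2.8802 × (1/1) = 2.8802 mol
Mass of Zn = 2.8802 mol × 65.38 g/mol = 188.3 g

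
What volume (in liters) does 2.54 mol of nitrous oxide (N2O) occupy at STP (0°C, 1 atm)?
At STP, 1 mol of gas occupies 22.4 L
Volume = 2.54 mol × 22.4 L/mol = 56.90 L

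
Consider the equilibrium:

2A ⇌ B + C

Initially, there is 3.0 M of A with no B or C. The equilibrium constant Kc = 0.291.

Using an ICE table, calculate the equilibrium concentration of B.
[B] = 0.778 M

ICE: [A] = 3.0 − 2x, [B] = [C] = x.
Kc = x²/(3.0 − 2x)² = 0.291 ⇒ √Kc = x/(3.0 − 2x).
x = √0.291·3.0/(1 + 2√0.291) = 0.53944·3.0/2.0789 = 0.77846.
[B] = x = 0.778 M.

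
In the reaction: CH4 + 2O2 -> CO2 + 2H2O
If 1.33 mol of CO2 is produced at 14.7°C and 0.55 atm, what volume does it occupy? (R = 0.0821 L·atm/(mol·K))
T = 14.7°C + 273.15 = 287.85 K
V = nRT/P = (1.33 × 0.0821 × 287.85) / 0.55
V = 57.15 L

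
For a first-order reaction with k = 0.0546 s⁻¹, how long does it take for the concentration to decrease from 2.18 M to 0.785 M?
18.71 s

From ln[A] = ln[A]₀ - k·t: t = ln([A]₀/[A])/k = ln(2.18/0.785)/0.0546 = ln(2.7771)/0.0546 = 1.0214/0.0546 = 18.71 s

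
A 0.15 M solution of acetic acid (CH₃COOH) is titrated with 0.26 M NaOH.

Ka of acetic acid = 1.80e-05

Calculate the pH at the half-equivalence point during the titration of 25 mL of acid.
pH = pKa = 4.74

At the half-equivalence point, [HA] = [A⁻], so by Henderson–Hasselbalch pH = pKa + log(1) = pKa.
pKa = −log(1.80e-05) = 4.74.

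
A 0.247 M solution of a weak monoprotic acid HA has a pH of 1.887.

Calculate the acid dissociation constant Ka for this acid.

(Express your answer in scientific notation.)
K_a = 7.19e-04

[H⁺] = 10^(−pH) = 10^(−1.887) = 1.297e-02 M. For HA ⇌ H⁺ + A⁻, Ka = x²/(C − x) = (1.297e-02)²/(0.247 − 1.297e-02) = 7.19e-04.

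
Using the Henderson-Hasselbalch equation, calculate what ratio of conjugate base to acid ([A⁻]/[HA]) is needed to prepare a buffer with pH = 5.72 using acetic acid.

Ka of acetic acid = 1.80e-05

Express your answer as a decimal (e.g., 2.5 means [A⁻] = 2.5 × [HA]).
[A⁻]/[HA] = 9.447

pKa = −log(1.80e-05) = 4.7447. pH = pKa + log([A⁻]/[HA]). 5.72 = 4.7447 + log(ratio). log(ratio) = 5.72 − 4.7447 = 0.9753. ratio = 10^(0.9753) = 9.447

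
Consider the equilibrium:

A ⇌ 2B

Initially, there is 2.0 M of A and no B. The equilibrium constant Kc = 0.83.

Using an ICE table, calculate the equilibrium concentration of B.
[B] = 1.098 M

ICE: [A] = 2.0 − x, [B] = 2x.
Kc = (2x)²/(2.0 − x) = 0.83 ⇒ 4x² + 0.83x − 1.66 = 0.
x = (−0.83 + √(0.83² + 4·4·1.66))/(2·4) = (−0.83 + √27.249)/8 = 0.54876.
[B] = 2x = 1.098 M.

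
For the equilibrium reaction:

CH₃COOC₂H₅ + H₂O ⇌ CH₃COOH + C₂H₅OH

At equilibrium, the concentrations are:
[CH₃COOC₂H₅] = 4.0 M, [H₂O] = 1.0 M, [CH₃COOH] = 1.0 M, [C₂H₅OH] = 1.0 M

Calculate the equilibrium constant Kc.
K_c = 0.2500

Kc = ([CH₃COOH] × [C₂H₅OH]) / ([CH₃COOC₂H₅] × [H₂O])
   = ((1.0)·(1.0)) / ((4.0)·(1.0))
   = 1 / 4 = 0.2500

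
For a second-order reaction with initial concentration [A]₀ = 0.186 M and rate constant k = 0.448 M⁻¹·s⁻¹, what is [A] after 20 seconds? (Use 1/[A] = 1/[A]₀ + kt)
0.0698 M

1/[A] = 1/[A]₀ + k·t = 1/0.186 + (0.448)·(20) = 5.3763 + 8.9600 = 14.3363
[A] = 1/14.3363 = 0.0698 M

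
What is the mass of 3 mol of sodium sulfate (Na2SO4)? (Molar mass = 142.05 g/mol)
Mass = 3 mol × 142.05 g/mol = 426.2 g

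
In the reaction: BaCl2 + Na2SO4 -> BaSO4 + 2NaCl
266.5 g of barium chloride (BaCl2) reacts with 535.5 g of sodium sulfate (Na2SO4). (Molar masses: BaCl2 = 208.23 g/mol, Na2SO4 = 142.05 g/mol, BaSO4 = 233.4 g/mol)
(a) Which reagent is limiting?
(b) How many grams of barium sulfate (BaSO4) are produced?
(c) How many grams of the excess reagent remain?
(a) BaCl2, (b) 298.7 g, (c) 353.7 g

Moles of BaCl2 = 266.5 g ÷ 208.23 g/mol = 1.27983 mol
Moles of Na2SO4 = 535.5 g ÷ 142.05 g/mol = 3.7698 mol
Moles ÷ coefficient: BaCl2: 1.27983/1 = 1.28, Na2SO4: 3.7698/1 = 3.77
(a) BaCl2 has the smaller value, so BaCl2 is the limiting reagent.
(b) Moles of BaSO4 = 1.27983 mol BaCl2 × (1/1) = 1.27983 mol; mass = 1.27983 mol × 233.4 g/mol = 298.7 g
(c) Na2SO4 consumed = 1.27983 × (1/1) = 1.27983 mol; remaining = 3.7698 − 1.27983 = 2.48996 mol; mass = 2.48996 mol × 142.05 g/mol = 353.7 g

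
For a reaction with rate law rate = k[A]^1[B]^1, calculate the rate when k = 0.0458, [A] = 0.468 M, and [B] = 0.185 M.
0.003965 M/s

rate = k·[A]^1·[B]^1 = 0.0458·(0.468)^1·(0.185)^1 = 0.0458·0.468·0.185 = 0.003965 M/s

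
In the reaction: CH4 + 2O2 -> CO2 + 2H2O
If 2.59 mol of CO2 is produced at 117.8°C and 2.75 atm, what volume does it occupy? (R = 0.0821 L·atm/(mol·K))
T = 117.8°C + 273.15 = 390.95 K
V = nRT/P = (2.59 × 0.0821 × 390.95) / 2.75
V = 30.23 L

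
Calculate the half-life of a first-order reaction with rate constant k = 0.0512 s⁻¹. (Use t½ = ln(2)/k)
13.54 s

t½ = ln(2)/k = 0.6931/0.0512 = 13.54 s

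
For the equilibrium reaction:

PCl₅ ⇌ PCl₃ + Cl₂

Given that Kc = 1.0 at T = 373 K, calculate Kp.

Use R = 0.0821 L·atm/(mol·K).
K_p = 30.6233

Δn = (moles gaseous products) − (moles gaseous reactants) = 1
T = 373 K; RT = 0.0821 × 373 = 30.6233
Kp = Kc·(RT)^Δn = 1.0 × (30.6233)^1 = 1.0 × 30.6233 = 30.6233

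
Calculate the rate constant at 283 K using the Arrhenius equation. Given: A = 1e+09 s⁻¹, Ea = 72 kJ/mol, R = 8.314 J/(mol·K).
5.13e-05 s⁻¹

k = A·exp(-Ea/(R·T)) = 1e+09·exp(-72000/(8.314·283)) = 1e+09·exp(-30.6010) = 1e+09·5.1303e-14 = 5.13e-05 s⁻¹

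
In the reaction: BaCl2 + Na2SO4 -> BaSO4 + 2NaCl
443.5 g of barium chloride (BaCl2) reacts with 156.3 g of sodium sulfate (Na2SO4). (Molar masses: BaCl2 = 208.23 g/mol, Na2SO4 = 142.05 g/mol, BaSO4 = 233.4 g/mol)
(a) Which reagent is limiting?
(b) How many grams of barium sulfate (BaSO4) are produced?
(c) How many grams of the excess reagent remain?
(a) Na2SO4, (b) 256.8 g, (c) 214.4 g

Moles of BaCl2 = 443.5 g ÷ 208.23 g/mol = 2.12986 mol
Moles of Na2SO4 = 156.3 g ÷ 142.05 g/mol = 1.10032 mol
Moles ÷ coefficient: BaCl2: 2.12986/1 = 2.13, Na2SO4: 1.10032/1 = 1.1
(a) Na2SO4 has the smaller value, so Na2SO4 is the limiting reagent.
(b) Moles of BaSO4 = 1.10032 mol Na2SO4 × (1/1) = 1.10032 mol; mass = 1.10032 mol × 233.4 g/mol = 256.8 g
(c) BaCl2 consumed = 1.10032 × (1/1) = 1.10032 mol; remaining = 2.12986 − 1.10032 = 1.02954 mol; mass = 1.02954 mol × 208.23 g/mol = 214.4 g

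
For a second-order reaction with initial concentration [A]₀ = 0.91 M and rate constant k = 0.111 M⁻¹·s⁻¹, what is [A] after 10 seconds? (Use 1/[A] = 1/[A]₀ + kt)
0.4527 M

1/[A] = 1/[A]₀ + k·t = 1/0.91 + (0.111)·(10) = 1.0989 + 1.1100 = 2.2089
[A] = 1/2.2089 = 0.4527 M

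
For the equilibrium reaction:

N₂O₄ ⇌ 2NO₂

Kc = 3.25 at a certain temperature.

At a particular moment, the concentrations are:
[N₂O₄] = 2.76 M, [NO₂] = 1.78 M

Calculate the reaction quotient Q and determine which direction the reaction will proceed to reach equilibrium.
Q = 1.148, Q < K, reaction proceeds forward (toward products)

Q = ([NO₂]^2) / ([N₂O₄])
  = ((1.78)^2) / ((2.76)) = 3.1684/2.76 = 1.148
Since Q = 1.148 < Kc = 3.25, the reaction proceeds forward (toward products) to reach equilibrium.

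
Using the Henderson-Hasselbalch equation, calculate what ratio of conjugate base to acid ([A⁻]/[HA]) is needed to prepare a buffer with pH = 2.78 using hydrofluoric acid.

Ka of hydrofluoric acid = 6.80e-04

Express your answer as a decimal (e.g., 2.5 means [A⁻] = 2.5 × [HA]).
[A⁻]/[HA] = 0.410

pKa = −log(6.80e-04) = 3.1675. pH = pKa + log([A⁻]/[HA]). 2.78 = 3.1675 + log(ratio). log(ratio) = 2.78 − 3.1675 = -0.3875. ratio = 10^(-0.3875) = 0.410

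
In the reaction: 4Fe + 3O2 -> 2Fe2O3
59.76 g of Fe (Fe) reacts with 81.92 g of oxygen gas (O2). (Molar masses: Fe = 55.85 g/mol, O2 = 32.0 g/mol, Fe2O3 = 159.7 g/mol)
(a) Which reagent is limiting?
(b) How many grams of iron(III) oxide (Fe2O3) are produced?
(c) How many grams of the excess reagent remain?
(a) Fe, (b) 85.44 g, (c) 56.24 g

Moles of Fe = 59.76 g ÷ 55.85 g/mol = 1.07001 mol
Moles of O2 = 81.92 g ÷ 32.0 g/mol = 2.56 mol
Moles ÷ coefficient: Fe: 1.07001/4 = 0.2675, O2: 2.56/3 = 0.8533
(a) Fe has the smaller value, so Fe is the limiting reagent.
(b) Moles of Fe2O3 = 1.07001 mol Fe × (2/4) = 0.535004 mol; mass = 0.535004 mol × 159.7 g/mol = 85.44 g
(c) O2 consumed = 1.07001 × (3/4) = 0.802507 mol; remaining = 2.56 − 0.802507 = 1.75749 mol; mass = 1.75749 mol × 32.0 g/mol = 56.24 g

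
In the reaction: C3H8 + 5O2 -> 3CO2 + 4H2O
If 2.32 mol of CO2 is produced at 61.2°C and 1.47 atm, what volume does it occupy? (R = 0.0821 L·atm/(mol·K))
T = 61.2°C + 273.15 = 334.35 K
V = nRT/P = (2.32 × 0.0821 × 334.35) / 1.47
V = 43.32 L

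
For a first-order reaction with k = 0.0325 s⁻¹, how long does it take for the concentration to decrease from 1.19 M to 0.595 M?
21.33 s

From ln[A] = ln[A]₀ - k·t: t = ln([A]₀/[A])/k = ln(1.19/0.595)/0.0325 = ln(2.0000)/0.0325 = 0.6931/0.0325 = 21.33 s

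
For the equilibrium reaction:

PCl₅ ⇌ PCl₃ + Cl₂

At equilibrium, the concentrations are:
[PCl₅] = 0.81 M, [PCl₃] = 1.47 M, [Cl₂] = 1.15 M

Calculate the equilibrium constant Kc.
K_c = 2.0870

Kc = ([PCl₃] × [Cl₂]) / ([PCl₅])
   = ((1.47)·(1.15)) / ((0.81))
   = 1.6905 / 0.81 = 2.0870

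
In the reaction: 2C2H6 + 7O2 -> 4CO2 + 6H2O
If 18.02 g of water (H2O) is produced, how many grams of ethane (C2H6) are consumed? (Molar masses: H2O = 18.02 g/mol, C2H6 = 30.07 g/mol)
Moles of H2O = 18.02 g ÷ 18.02 g/mol = 1 mol
Mole ratio: 2 mol C2H6 / 6 mol H2O
Moles of C2H6 = 1 × (2/6) = 0.333333 mol
Mass of C2H6 = 0.333333 mol × 30.07 g/mol = 10.02 g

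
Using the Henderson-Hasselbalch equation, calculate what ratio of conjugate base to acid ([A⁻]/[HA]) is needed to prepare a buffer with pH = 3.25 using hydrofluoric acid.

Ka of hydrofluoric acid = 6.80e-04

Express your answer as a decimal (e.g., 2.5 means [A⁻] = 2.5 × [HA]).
[A⁻]/[HA] = 1.209

pKa = −log(6.80e-04) = 3.1675. pH = pKa + log([A⁻]/[HA]). 3.25 = 3.1675 + log(ratio). log(ratio) = 3.25 − 3.1675 = 0.0825. ratio = 10^(0.0825) = 1.209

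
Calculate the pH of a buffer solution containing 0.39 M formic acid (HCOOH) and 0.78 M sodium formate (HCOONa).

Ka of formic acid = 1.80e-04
pH = 4.05

pKa = -log(1.80e-04) = 3.74. pH = pKa + log([A⁻]/[HA]) = 3.74 + log(0.78/0.39)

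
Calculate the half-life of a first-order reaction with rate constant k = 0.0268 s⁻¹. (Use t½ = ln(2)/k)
25.86 s

t½ = ln(2)/k = 0.6931/0.0268 = 25.86 s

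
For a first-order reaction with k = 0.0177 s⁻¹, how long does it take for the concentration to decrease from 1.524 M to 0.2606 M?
99.78 s

From ln[A] = ln[A]₀ - k·t: t = ln([A]₀/[A])/k = ln(1.524/0.2606)/0.0177 = ln(5.8480)/0.0177 = 1.7661/0.0177 = 99.78 s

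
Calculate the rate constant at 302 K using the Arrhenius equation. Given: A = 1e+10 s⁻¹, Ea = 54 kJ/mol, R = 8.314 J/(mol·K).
4.57e+00 s⁻¹

k = A·exp(-Ea/(R·T)) = 1e+10·exp(-54000/(8.314·302)) = 1e+10·exp(-21.5068) = 1e+10·4.5677e-10 = 4.57e+00 s⁻¹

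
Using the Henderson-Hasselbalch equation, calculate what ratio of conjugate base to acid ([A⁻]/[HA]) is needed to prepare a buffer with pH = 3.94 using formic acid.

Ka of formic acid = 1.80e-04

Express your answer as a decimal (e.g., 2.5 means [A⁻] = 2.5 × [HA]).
[A⁻]/[HA] = 1.568

pKa = −log(1.80e-04) = 3.7447. pH = pKa + log([A⁻]/[HA]). 3.94 = 3.7447 + log(ratio). log(ratio) = 3.94 − 3.7447 = 0.1953. ratio = 10^(0.1953) = 1.568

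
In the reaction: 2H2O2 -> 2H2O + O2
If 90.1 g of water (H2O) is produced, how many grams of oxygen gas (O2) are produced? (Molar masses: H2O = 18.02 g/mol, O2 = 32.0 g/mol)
Moles of H2O = 90.1 g ÷ 18.02 g/mol = 5 mol
Mole ratio: 1 mol O2 / 2 mol H2O
Moles of O2 = 5 × (1/2) = 2.5 mol
Mass of O2 = 2.5 mol × 32.0 g/mol = 80 g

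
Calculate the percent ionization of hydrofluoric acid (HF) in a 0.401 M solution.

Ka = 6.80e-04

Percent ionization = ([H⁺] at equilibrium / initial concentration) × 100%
Percent ionization = 4.03%

Let x = [H⁺]. Ka = x²/(C - x) ⇒ x² + (6.80e-04)x - (6.80e-04)(0.401) = 0. x = 1.6177e-02. Percent = (1.6177e-02/0.401) × 100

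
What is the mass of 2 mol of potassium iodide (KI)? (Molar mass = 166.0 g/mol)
Mass = 2 mol × 166.0 g/mol = 332 g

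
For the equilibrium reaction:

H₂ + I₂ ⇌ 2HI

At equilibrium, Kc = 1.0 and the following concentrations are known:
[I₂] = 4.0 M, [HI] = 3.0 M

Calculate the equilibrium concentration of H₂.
[H₂] = 2.2500 M

Kc = ([HI]^2) / ([H₂] × [I₂]) = 1.0
[H₂]^1 = (product terms)/(Kc · other reactant terms) = 9 / (1.0 · 4) = 2.25
[H₂] = 2.2500 M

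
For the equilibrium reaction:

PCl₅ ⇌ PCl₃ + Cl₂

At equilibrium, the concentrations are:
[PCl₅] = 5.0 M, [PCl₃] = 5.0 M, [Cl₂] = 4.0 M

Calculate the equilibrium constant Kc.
K_c = 4.0000

Kc = ([PCl₃] × [Cl₂]) / ([PCl₅])
   = ((5.0)·(4.0)) / ((5.0))
   = 20 / 5 = 4.0000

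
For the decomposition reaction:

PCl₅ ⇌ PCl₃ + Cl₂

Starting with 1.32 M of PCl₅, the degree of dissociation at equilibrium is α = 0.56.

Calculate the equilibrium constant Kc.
K_c = 0.9408

x = α·[A]₀ = 0.56 × 1.32 = 0.7392 M dissociated.
At eq: [PCl₅] = 1.32 − 0.7392 = 0.5808 M; [PCl₃] = [Cl₂] = x = 0.7392 M.
Kc = [PCl₃][Cl₂]/[PCl₅] = (0.7392)²/0.5808 = 0.9408.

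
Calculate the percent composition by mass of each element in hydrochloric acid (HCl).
H: 2.76%, Cl: 97.23%

Molar mass of HCl = 36.46 g/mol
% H = (1 × 1.008) / 36.46 × 100% = 1.008 / 36.46 × 100% = 2.76%
% Cl = (1 × 35.45) / 36.46 × 100% = 35.45 / 36.46 × 100% = 97.23%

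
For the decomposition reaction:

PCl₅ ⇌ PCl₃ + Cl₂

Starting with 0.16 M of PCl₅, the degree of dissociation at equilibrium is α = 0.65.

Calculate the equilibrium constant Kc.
K_c = 0.1931

x = α·[A]₀ = 0.65 × 0.16 = 0.104 M dissociated.
At eq: [PCl₅] = 0.16 − 0.104 = 0.056 M; [PCl₃] = [Cl₂] = x = 0.104 M.
Kc = [PCl₃][Cl₂]/[PCl₅] = (0.104)²/0.056 = 0.1931.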